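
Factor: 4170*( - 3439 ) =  - 2^1* 3^1*5^1*19^1 *139^1*181^1  =  - 14340630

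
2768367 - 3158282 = - 389915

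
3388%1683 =22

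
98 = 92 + 6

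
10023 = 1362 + 8661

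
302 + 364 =666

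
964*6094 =5874616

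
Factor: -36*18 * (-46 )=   2^4* 3^4 * 23^1 = 29808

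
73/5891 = 73/5891 = 0.01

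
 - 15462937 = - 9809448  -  5653489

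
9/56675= 9/56675 = 0.00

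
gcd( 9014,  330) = 2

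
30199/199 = 30199/199 = 151.75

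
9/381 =3/127 =0.02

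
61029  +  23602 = 84631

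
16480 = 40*412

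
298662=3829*78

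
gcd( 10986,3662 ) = 3662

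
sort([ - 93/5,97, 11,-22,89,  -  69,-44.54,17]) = [ - 69, - 44.54,-22 , - 93/5,11,17,89,97] 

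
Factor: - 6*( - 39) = 234 = 2^1*3^2 * 13^1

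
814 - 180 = 634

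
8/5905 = 8/5905 = 0.00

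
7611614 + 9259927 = 16871541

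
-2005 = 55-2060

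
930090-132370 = 797720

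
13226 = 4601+8625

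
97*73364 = 7116308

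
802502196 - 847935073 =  - 45432877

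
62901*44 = 2767644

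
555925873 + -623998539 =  - 68072666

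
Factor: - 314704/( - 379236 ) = 356/429 = 2^2*3^( - 1 )*11^ ( - 1 ) * 13^ ( - 1 )*89^1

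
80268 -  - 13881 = 94149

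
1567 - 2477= - 910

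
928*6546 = 6074688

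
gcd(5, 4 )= 1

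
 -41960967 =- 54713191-  -  12752224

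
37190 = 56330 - 19140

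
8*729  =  5832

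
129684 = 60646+69038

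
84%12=0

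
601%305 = 296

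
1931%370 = 81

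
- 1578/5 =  - 316 + 2/5   =  - 315.60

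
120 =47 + 73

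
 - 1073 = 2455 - 3528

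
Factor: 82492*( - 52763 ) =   -  2^2 * 19^1 * 41^1 * 503^1*2777^1  =  - 4352525396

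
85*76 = 6460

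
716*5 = 3580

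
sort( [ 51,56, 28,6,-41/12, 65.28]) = [ - 41/12,6,28 , 51 , 56,65.28]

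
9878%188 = 102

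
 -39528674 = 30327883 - 69856557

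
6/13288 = 3/6644 = 0.00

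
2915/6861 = 2915/6861=0.42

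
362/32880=181/16440 = 0.01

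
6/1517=6/1517 = 0.00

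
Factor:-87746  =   - 2^1*73^1*601^1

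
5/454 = 5/454  =  0.01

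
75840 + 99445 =175285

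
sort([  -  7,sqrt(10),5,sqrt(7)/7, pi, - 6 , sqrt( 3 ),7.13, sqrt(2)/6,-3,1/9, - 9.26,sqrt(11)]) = [ - 9.26,-7, - 6, - 3, 1/9, sqrt(2 )/6,sqrt(7) /7,sqrt( 3 ),pi,sqrt(10 ),  sqrt(11),5,7.13]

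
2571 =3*857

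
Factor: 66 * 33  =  2178 = 2^1*3^2*11^2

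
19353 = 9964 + 9389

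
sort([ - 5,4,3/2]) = [ - 5, 3/2,4 ]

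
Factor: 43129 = 17^1*43^1*59^1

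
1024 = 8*128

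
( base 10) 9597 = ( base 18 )1bb3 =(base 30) AJR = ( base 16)257d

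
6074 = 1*6074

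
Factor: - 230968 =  - 2^3*28871^1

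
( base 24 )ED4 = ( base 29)9rs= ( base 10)8380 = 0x20bc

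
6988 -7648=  - 660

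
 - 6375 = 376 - 6751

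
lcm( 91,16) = 1456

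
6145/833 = 7 +314/833 = 7.38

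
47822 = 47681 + 141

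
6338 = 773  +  5565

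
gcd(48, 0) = 48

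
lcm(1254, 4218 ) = 46398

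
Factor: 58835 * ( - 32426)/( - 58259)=2^1*5^1 *7^1*17^(- 1 )*23^( - 1) *31^1 * 41^2 *149^ ( - 1 )*523^1=1907783710/58259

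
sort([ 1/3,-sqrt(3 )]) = [ - sqrt( 3 ) , 1/3] 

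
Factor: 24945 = 3^1*5^1*1663^1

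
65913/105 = 21971/35= 627.74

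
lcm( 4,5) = 20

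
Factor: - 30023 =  - 7^1*4289^1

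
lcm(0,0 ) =0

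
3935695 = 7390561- 3454866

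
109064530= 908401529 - 799336999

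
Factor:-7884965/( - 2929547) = 5^1*11^2*43^( - 1 )*193^(-1 )*353^( - 1 )*13033^1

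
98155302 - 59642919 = 38512383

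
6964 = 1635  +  5329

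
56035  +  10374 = 66409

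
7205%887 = 109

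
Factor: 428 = 2^2*107^1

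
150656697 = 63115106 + 87541591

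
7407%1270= 1057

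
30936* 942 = 29141712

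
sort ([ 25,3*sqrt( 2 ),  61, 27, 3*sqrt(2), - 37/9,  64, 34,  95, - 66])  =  [ -66,- 37/9,  3*sqrt( 2), 3*sqrt(2), 25, 27, 34,61,64 , 95 ]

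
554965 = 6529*85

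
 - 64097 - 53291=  - 117388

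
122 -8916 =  - 8794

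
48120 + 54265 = 102385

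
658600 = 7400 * 89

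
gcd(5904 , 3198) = 246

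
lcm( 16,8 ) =16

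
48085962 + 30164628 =78250590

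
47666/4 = 23833/2 = 11916.50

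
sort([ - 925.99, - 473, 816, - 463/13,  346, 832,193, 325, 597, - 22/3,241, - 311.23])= [ - 925.99 , - 473, - 311.23, - 463/13,-22/3,  193 , 241, 325,346, 597,816,832]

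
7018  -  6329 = 689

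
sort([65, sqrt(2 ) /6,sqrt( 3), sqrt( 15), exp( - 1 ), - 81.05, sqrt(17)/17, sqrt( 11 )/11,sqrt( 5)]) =[- 81.05,sqrt( 2 )/6,sqrt(17)/17, sqrt( 11 )/11, exp ( - 1),  sqrt( 3), sqrt( 5), sqrt (15),65 ]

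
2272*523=1188256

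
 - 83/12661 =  - 1 + 12578/12661 =- 0.01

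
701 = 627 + 74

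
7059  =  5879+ 1180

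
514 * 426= 218964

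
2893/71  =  2893/71 = 40.75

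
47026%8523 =4411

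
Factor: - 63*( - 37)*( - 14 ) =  - 2^1*3^2*7^2 *37^1 = - 32634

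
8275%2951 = 2373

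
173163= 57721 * 3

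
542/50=271/25  =  10.84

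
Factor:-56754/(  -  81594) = 1051^1  *1511^( -1)= 1051/1511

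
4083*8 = 32664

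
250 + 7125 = 7375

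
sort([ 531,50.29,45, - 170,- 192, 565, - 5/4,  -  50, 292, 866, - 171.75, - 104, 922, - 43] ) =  [ - 192, - 171.75,-170, - 104 , - 50, - 43, - 5/4, 45, 50.29, 292, 531, 565,866  ,  922] 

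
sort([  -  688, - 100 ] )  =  [ - 688, - 100 ] 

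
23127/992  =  23127/992 = 23.31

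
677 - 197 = 480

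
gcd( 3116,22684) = 4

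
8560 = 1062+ 7498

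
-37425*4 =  - 149700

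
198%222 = 198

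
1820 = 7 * 260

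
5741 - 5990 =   -  249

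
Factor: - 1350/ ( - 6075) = 2/9 = 2^1* 3^( - 2)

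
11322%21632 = 11322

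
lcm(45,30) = 90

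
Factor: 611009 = 7^1*191^1 * 457^1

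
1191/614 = 1 + 577/614 = 1.94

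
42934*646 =27735364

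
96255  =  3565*27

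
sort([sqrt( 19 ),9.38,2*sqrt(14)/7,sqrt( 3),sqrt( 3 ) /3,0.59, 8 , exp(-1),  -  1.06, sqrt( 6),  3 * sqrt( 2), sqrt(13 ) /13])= [- 1.06,sqrt(13)/13, exp(- 1),sqrt( 3 ) /3,0.59,2*sqrt( 14) /7, sqrt( 3),sqrt( 6 ),3*sqrt(2),sqrt( 19),8,9.38]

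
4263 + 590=4853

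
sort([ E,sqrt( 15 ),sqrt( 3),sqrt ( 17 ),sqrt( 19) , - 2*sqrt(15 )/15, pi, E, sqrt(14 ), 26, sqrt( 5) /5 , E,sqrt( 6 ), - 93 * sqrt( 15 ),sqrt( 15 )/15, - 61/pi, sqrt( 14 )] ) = [ - 93*sqrt (15 ), - 61/pi, - 2*sqrt( 15 ) /15, sqrt( 15 )/15,sqrt( 5 )/5,sqrt(3), sqrt( 6 ), E, E, E,pi,sqrt( 14 ), sqrt ( 14),  sqrt( 15 ),  sqrt ( 17) , sqrt( 19 ),26] 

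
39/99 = 13/33 = 0.39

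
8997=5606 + 3391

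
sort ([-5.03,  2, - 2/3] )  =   [ -5.03,-2/3,2 ] 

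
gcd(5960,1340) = 20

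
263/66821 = 263/66821 =0.00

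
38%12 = 2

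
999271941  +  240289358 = 1239561299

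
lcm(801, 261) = 23229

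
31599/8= 3949 + 7/8 = 3949.88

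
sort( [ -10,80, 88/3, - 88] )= [-88, - 10  ,  88/3,80]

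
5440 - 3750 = 1690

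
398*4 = 1592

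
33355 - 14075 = 19280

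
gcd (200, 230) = 10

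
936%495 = 441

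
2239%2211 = 28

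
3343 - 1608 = 1735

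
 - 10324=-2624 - 7700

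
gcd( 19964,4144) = 28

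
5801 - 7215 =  - 1414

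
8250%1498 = 760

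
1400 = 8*175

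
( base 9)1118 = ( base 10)827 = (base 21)1I8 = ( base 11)692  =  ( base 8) 1473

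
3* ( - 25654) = -76962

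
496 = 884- 388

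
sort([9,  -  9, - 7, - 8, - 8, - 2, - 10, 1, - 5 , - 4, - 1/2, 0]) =[ - 10 , - 9, - 8,  -  8, - 7, - 5,  -  4, - 2,  -  1/2,0,1,  9] 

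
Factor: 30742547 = 11^1*313^1  *8929^1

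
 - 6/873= - 2/291 = - 0.01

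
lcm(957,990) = 28710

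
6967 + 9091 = 16058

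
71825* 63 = 4524975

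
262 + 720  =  982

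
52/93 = 52/93=   0.56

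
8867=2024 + 6843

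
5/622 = 5/622 = 0.01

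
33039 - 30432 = 2607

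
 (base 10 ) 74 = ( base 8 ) 112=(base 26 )2M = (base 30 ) 2E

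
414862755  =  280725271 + 134137484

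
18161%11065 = 7096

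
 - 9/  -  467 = 9/467 = 0.02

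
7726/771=7726/771 =10.02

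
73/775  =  73/775=0.09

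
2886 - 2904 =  - 18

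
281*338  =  94978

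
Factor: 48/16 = 3^1= 3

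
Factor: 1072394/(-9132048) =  - 536197/4566024= - 2^( - 3)*3^ ( - 3 )*17^1*21139^( - 1 )*31541^1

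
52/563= 52/563 = 0.09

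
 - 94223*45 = - 4240035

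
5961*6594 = 39306834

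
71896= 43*1672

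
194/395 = 194/395 = 0.49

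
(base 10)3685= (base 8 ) 7145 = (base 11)2850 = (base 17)ccd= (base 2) 111001100101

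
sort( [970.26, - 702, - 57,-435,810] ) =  [-702, - 435, - 57,810,970.26]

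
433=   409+24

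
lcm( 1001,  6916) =76076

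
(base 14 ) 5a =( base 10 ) 80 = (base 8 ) 120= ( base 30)2k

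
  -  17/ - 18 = 17/18 = 0.94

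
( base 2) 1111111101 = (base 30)141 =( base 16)3FD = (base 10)1021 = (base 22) 229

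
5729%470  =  89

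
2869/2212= 2869/2212 = 1.30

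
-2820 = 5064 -7884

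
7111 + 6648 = 13759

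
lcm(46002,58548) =644028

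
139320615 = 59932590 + 79388025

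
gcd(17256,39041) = 1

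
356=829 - 473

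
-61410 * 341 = -20940810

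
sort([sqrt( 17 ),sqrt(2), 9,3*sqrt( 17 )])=[ sqrt( 2 ),sqrt( 17),9, 3 *sqrt(17)] 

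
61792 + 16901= 78693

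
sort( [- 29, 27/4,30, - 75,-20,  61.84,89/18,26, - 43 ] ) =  [ - 75, - 43, - 29,- 20 , 89/18,27/4,26 , 30,61.84 ]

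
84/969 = 28/323 =0.09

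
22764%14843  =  7921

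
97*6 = 582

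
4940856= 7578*652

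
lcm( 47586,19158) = 1475166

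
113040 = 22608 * 5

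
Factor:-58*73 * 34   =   - 2^2*17^1*29^1*73^1 = - 143956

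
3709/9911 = 3709/9911= 0.37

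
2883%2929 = 2883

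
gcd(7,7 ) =7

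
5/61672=5/61672=0.00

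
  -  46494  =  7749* ( - 6)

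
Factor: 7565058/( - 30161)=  - 2^1*3^2*487^1*863^1*30161^(- 1)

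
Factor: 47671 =13^1* 19^1*193^1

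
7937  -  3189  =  4748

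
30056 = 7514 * 4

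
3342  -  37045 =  - 33703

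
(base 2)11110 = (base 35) u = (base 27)13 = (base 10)30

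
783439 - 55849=727590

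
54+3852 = 3906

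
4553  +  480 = 5033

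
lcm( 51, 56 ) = 2856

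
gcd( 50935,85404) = 1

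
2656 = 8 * 332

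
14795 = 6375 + 8420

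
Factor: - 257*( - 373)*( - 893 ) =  - 19^1*47^1*257^1*373^1 = - 85603873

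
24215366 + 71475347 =95690713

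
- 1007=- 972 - 35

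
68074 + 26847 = 94921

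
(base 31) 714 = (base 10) 6762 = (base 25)AKC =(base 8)15152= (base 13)3102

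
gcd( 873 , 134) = 1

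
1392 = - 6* (-232)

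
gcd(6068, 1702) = 74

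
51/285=17/95  =  0.18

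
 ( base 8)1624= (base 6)4124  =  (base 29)12h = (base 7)2446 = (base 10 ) 916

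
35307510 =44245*798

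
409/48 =8+25/48  =  8.52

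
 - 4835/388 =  - 13 + 209/388  =  - 12.46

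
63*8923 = 562149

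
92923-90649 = 2274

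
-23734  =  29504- 53238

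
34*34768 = 1182112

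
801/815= 801/815 = 0.98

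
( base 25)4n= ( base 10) 123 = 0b1111011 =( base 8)173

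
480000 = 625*768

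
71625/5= 14325=14325.00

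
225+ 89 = 314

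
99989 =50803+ 49186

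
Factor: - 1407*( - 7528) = 10591896 = 2^3*3^1*7^1*67^1 *941^1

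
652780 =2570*254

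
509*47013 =23929617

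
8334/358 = 23 + 50/179 = 23.28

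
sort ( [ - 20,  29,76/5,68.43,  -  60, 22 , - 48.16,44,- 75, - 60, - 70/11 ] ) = [- 75,  -  60,  -  60, - 48.16,  -  20,-70/11,76/5, 22 , 29,44,68.43]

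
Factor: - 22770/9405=-46/19 = - 2^1*19^(-1)*23^1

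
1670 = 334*5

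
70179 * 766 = 53757114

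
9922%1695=1447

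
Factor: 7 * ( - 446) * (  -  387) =2^1*3^2 * 7^1 * 43^1*223^1  =  1208214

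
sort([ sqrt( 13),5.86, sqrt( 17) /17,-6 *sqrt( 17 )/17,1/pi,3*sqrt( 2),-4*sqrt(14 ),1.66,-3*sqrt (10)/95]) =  [-4*sqrt( 14 ),-6*sqrt(17 )/17,  -  3*sqrt(10)/95,sqrt( 17 ) /17,  1/pi,  1.66,sqrt(13),  3*sqrt(2 ), 5.86]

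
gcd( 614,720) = 2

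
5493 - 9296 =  - 3803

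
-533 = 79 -612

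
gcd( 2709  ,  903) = 903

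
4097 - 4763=-666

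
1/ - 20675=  - 1/20675=- 0.00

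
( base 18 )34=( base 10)58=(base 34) 1o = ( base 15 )3D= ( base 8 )72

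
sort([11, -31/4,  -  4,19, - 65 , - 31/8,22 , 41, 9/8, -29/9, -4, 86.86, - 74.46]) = [-74.46, -65, - 31/4, - 4,-4  , - 31/8,  -  29/9,  9/8,11 , 19, 22, 41,86.86 ]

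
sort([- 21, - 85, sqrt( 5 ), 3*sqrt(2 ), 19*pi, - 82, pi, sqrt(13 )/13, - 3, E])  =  [ - 85, - 82, - 21, - 3, sqrt ( 13)/13, sqrt( 5 ), E, pi,3*sqrt(2),19*pi]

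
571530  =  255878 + 315652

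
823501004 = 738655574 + 84845430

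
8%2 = 0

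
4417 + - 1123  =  3294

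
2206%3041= 2206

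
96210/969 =32070/323 = 99.29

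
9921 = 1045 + 8876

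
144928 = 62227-- 82701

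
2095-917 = 1178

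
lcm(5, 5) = 5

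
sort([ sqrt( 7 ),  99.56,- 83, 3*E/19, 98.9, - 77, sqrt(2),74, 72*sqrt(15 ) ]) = [ - 83, - 77, 3*E/19, sqrt( 2 ), sqrt(7 ),74, 98.9,99.56, 72*sqrt (15 )]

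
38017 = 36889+1128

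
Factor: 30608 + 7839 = 38447 = 38447^1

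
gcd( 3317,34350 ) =1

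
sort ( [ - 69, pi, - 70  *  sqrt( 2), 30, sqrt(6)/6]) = [ - 70 * sqrt( 2), - 69, sqrt(6 ) /6, pi , 30]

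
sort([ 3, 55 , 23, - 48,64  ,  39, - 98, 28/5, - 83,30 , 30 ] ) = [-98, - 83,-48, 3,  28/5, 23,30, 30 , 39, 55, 64 ] 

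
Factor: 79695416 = 2^3*9961927^1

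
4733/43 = 4733/43  =  110.07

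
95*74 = 7030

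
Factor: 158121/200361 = 52707/66787 = 3^1*7^( -2)*29^( - 1)*47^(-1 )*  17569^1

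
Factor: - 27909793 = -27909793^1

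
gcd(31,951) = 1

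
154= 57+97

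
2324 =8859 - 6535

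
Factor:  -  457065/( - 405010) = 91413/81002  =  2^( - 1) * 3^2 * 7^1*101^(  -  1) * 401^(-1 )*1451^1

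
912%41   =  10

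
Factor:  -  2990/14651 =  - 10/49 = - 2^1 * 5^1*7^( - 2)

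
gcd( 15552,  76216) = 8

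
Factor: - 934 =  - 2^1*467^1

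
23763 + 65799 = 89562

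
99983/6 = 99983/6 = 16663.83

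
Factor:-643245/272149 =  - 3^1*5^1*19^1*31^ ( - 1 )*37^1*61^1*8779^( - 1 ) 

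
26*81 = 2106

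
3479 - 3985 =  - 506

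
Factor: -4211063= - 4211063^1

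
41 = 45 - 4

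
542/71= 7+45/71 = 7.63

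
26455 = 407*65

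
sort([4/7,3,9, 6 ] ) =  [ 4/7,3, 6, 9 ]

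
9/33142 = 9/33142 =0.00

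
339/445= 339/445 = 0.76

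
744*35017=26052648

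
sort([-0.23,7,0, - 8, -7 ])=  [- 8, - 7, - 0.23, 0,7] 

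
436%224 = 212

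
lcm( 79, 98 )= 7742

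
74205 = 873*85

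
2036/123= 2036/123 = 16.55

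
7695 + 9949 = 17644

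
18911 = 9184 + 9727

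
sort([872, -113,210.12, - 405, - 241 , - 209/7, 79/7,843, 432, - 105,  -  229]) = [ -405, - 241,-229, - 113, - 105, - 209/7, 79/7, 210.12, 432,843, 872 ]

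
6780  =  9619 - 2839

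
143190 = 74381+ 68809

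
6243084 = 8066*774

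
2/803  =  2/803 = 0.00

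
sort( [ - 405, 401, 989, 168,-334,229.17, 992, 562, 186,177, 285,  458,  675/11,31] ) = [ - 405, - 334,  31, 675/11,168,177, 186,  229.17, 285,401,458,562 , 989,992 ]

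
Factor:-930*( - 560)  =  2^5*3^1*5^2 * 7^1*31^1 = 520800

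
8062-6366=1696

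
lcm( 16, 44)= 176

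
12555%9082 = 3473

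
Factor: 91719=3^3*43^1*79^1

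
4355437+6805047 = 11160484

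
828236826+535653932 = 1363890758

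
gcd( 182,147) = 7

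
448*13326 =5970048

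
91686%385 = 56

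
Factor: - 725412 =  - 2^2*3^1*61^1*991^1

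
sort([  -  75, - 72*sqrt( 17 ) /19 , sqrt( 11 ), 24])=[ - 75, - 72*sqrt(17 ) /19, sqrt(11),24 ] 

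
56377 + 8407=64784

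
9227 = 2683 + 6544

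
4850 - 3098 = 1752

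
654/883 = 654/883 = 0.74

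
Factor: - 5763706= - 2^1*13^1*31^1*7151^1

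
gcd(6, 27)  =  3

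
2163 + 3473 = 5636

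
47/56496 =47/56496=0.00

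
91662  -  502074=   -  410412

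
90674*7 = 634718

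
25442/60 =424 + 1/30 = 424.03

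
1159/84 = 1159/84 = 13.80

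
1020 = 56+964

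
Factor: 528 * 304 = 160512 = 2^8*3^1  *  11^1*19^1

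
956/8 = 119+1/2 = 119.50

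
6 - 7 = -1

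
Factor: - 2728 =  - 2^3 * 11^1*31^1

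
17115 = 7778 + 9337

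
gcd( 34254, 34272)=18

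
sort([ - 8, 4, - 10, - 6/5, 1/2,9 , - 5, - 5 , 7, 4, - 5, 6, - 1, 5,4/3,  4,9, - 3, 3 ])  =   [ - 10,  -  8,- 5, - 5, -5 , - 3, - 6/5,  -  1 , 1/2 , 4/3, 3,  4,4 , 4, 5,6,7 , 9 , 9 ]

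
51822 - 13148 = 38674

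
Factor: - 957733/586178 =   -  2^( - 1 )*7^1*19^2*23^( - 1)*379^1 *12743^( - 1 ) 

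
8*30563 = 244504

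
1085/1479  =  1085/1479 = 0.73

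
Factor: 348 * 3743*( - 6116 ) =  - 7966481424=- 2^4*3^1 * 11^1*19^1 * 29^1*139^1 * 197^1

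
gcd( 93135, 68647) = 1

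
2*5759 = 11518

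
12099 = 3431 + 8668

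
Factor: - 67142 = -2^1*59^1*569^1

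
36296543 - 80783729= - 44487186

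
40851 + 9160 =50011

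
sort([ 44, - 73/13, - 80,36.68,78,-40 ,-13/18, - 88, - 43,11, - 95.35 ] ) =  [ - 95.35, - 88,-80, - 43, - 40,-73/13, - 13/18,  11, 36.68, 44,78]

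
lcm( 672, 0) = 0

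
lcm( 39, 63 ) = 819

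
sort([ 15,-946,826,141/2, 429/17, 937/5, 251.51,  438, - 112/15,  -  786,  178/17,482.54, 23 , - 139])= [ - 946, -786  , - 139,-112/15, 178/17, 15, 23, 429/17, 141/2 , 937/5  ,  251.51, 438, 482.54, 826]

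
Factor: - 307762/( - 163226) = 247/131 = 13^1 * 19^1*131^(-1 ) 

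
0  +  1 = 1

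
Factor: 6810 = 2^1*3^1*5^1*227^1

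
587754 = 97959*6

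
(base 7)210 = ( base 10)105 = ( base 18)5F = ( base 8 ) 151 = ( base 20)55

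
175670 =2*87835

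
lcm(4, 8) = 8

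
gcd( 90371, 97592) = 1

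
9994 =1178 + 8816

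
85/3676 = 85/3676 = 0.02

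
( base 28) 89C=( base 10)6536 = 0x1988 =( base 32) 6c8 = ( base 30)77Q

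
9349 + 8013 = 17362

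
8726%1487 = 1291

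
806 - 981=  -  175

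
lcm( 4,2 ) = 4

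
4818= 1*4818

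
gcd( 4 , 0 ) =4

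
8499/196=43 + 71/196 = 43.36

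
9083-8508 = 575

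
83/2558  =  83/2558=0.03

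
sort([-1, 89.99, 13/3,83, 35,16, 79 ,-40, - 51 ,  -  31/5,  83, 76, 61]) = [ - 51,-40,-31/5,-1,13/3, 16 , 35,61,  76,79,83,83,89.99]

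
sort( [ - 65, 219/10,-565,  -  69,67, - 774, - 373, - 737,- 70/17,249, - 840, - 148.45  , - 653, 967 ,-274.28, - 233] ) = [ - 840, - 774 , - 737, - 653, - 565, -373, - 274.28, - 233, - 148.45 , - 69, - 65, - 70/17,219/10, 67, 249,967 ] 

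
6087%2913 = 261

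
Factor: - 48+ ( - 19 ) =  - 67=- 67^1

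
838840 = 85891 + 752949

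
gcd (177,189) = 3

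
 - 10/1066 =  - 5/533 = - 0.01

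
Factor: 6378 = 2^1 * 3^1*1063^1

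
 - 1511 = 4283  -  5794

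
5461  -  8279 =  - 2818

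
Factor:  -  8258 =  -  2^1*4129^1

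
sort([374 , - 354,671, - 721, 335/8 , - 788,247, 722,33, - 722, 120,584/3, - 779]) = [ - 788,-779 , - 722, - 721, - 354, 33,  335/8,  120, 584/3, 247 , 374, 671,  722]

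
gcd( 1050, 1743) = 21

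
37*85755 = 3172935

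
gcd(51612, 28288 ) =68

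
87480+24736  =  112216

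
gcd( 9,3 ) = 3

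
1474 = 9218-7744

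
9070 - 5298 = 3772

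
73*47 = 3431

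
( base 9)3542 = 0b101001000110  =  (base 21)5k5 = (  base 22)59c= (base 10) 2630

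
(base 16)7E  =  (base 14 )90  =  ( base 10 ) 126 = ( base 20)66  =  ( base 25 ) 51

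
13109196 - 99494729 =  - 86385533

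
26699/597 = 26699/597 = 44.72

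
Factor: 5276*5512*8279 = 240764182048 = 2^5 *13^1*17^1*53^1 * 487^1*1319^1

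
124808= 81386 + 43422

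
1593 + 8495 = 10088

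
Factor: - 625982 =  - 2^1*  7^1*61^1*  733^1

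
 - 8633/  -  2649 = 8633/2649 = 3.26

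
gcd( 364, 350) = 14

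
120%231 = 120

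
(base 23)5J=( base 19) 71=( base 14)98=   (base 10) 134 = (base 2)10000110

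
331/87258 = 331/87258 = 0.00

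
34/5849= 34/5849=0.01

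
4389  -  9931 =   -  5542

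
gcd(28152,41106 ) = 102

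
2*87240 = 174480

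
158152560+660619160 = 818771720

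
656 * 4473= 2934288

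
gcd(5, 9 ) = 1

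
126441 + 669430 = 795871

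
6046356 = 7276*831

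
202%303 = 202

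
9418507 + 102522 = 9521029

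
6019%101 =60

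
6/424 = 3/212   =  0.01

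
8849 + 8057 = 16906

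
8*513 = 4104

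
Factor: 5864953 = 389^1 * 15077^1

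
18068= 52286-34218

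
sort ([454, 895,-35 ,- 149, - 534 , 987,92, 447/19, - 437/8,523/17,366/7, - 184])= [ - 534, - 184,-149, - 437/8, - 35, 447/19, 523/17,366/7,92,454, 895,  987]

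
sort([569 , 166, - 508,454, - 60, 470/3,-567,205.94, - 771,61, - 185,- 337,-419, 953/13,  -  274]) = [ - 771, - 567, - 508, - 419, - 337, - 274, - 185, - 60, 61, 953/13, 470/3, 166, 205.94,454, 569 ]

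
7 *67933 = 475531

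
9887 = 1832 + 8055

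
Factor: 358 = 2^1*179^1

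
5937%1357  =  509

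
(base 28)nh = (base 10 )661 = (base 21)1aa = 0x295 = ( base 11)551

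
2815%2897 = 2815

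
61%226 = 61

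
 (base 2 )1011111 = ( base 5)340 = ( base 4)1133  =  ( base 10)95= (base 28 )3B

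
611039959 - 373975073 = 237064886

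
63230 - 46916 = 16314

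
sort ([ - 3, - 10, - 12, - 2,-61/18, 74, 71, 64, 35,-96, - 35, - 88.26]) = [ - 96,-88.26,- 35,-12, - 10, - 61/18,-3,-2,35, 64, 71,74]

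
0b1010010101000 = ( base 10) 5288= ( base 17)1151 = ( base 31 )5FI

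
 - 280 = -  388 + 108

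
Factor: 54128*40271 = 2^4*7^1 * 11^1*17^1*  199^1 * 523^1 = 2179788688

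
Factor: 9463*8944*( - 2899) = -2^4*13^2*43^1 * 223^1*9463^1 = - 245362871728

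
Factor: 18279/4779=677/177 = 3^( - 1 )*59^( - 1)*677^1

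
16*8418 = 134688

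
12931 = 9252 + 3679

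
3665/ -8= -459 + 7/8= - 458.12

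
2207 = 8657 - 6450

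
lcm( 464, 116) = 464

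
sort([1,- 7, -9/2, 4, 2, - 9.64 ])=[ - 9.64,-7, - 9/2, 1, 2, 4 ]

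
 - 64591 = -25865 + -38726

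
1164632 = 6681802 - 5517170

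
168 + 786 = 954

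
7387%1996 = 1399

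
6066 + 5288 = 11354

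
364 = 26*14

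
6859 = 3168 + 3691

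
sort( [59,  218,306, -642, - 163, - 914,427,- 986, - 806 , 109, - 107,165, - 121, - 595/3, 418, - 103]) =[ - 986 , - 914, - 806,-642 , - 595/3, - 163, - 121 , - 107, - 103, 59,109, 165 , 218, 306,418, 427] 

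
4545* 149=677205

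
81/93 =27/31 = 0.87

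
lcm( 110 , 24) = 1320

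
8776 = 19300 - 10524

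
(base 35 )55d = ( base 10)6313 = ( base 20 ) ffd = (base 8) 14251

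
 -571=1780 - 2351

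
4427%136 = 75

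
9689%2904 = 977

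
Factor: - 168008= - 2^3 * 21001^1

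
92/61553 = 92/61553=0.00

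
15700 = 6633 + 9067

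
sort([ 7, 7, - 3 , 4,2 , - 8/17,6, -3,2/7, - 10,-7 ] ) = [-10, - 7,  -  3,-3, - 8/17,2/7,2, 4, 6 , 7,7]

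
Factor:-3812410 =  - 2^1*5^1*7^1 * 107^1*509^1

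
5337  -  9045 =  - 3708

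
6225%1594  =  1443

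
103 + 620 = 723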